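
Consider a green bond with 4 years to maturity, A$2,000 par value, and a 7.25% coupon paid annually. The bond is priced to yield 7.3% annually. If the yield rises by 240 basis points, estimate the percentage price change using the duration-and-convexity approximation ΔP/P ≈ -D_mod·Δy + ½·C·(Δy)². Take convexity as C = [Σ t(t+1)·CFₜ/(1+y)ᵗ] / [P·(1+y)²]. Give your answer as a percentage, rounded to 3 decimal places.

With y = 0.073:
  t   CF        PV=CF/(1+0.073)^t    t·PV        t(t+1)·PV
  1       145.00       135.1351       135.1351         270.2703
  2       145.00       125.9414       251.8828         755.6485
  3       145.00       117.3732       352.1195       1,408.4780
  4     2,145.00     1,618.1859     6,472.7435      32,363.7177
  Σ                  1,996.6356     7,211.8810      34,798.1145
P = 1,996.6356; D_Mac = 3.61202 yrs; D_mod = 3.36628 yrs; C = 15.13762.
Duration effect: -3.36628 × (+0.024) = -0.080791
Convexity effect: 0.5 × 15.13762 × (0.024)² = +0.0043596
ΔP/P ≈ -0.080791 + 0.0043596 = -0.076431 = -7.6431%.

-7.643%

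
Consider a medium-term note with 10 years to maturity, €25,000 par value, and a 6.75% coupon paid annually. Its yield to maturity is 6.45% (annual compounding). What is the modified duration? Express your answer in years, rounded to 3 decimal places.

7.152 years

Periodic yield y = 0.0645. First find Macaulay duration:
  t   CF        PV=CF/(1+0.0645)^t    t·PV
  1     1,687.50     1,585.2513     1,585.2513
  2     1,687.50     1,489.1980     2,978.3960
  3     1,687.50     1,398.9648     4,196.8944
  4     1,687.50     1,314.1990     5,256.7958
  5     1,687.50     1,234.5692     6,172.8462
  6     1,687.50     1,159.7644     6,958.5866
  7     1,687.50     1,089.4922     7,626.4453
  8     1,687.50     1,023.4779     8,187.8229
  9     1,687.50       961.4635     8,653.1713
  10   26,687.50    14,284.0458   142,840.4582
  Σ                 25,540.4261   194,456.6681
P = 25,540.4261; Macaulay duration = 194,456.6681 / 25,540.4261 = 7.61368 years.
Modified duration = D_Mac / (1 + y) = 7.61368 / 1.0645 = 7.15235 years.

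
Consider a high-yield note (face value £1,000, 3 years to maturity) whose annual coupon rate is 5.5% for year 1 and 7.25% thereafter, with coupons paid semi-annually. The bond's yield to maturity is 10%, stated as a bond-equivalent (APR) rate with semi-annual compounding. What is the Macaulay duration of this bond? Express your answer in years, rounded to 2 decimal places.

2.77 years

Periodic yield y = 0.05. Discount each cash flow and weight by its period:
  t   CF        PV=CF/(1+0.05)^t    t·PV
  1        27.50        26.1905        26.1905
  2        27.50        24.9433        49.8866
  3        36.25        31.3141        93.9423
  4        36.25        29.8230       119.2919
  5        36.25        28.4028       142.0141
  6     1,036.25       773.2657     4,639.5942
  Σ                    913.9394     5,070.9196
Price P = Σ PV = 913.9394.
Macaulay duration = Σ(t·PV) / P = 5,070.9196 / 913.9394 = 5.54842 half-year periods.
In years: 5.54842 / 2 = 2.77421 years.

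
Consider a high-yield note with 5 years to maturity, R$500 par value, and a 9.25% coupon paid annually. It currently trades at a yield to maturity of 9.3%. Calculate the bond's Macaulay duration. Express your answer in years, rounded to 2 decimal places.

Periodic yield y = 0.093. Discount each cash flow and weight by its year:
  t   CF        PV=CF/(1+0.093)^t    t·PV
  1        46.25        42.3147        42.3147
  2        46.25        38.7143        77.4286
  3        46.25        35.4202       106.2607
  4        46.25        32.4064       129.6257
  5       546.25       350.1794     1,750.8972
  Σ                    499.0351     2,106.5269
Price P = Σ PV = 499.0351.
Macaulay duration = Σ(t·PV) / P = 2,106.5269 / 499.0351 = 4.22120 years.

4.22 years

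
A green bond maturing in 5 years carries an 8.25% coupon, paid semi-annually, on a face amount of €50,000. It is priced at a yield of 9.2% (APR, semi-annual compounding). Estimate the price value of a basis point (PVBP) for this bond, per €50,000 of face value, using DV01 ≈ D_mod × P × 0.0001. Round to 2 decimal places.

€19.23

Periodic yield y = 0.046.
  t   CF        PV=CF/(1+0.046)^t    t·PV
  1     2,062.50     1,971.7973     1,971.7973
  2     2,062.50     1,885.0835     3,770.1670
  3     2,062.50     1,802.1831     5,406.5492
  4     2,062.50     1,722.9284     6,891.7134
  5     2,062.50     1,647.1590     8,235.7952
  6     2,062.50     1,574.7218     9,448.3310
  7     2,062.50     1,505.4702    10,538.2915
  8     2,062.50     1,439.2641    11,514.1125
  9     2,062.50     1,375.9695    12,383.7252
  10   52,062.50    33,205.3585   332,053.5850
  Σ                 48,129.9353   402,214.0673
P = 48,129.9353; D_Mac = 8.35684 half-year periods = 4.17842 yrs; D_mod = 3.99466 yrs.
DV01 ≈ 3.99466 × 48,129.9353 × 0.0001 = 19.226294.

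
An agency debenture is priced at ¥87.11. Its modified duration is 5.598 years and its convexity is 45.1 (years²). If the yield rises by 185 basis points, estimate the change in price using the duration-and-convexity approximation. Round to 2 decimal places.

-¥8.35

Duration effect: -D_mod·Δy = -5.598 × (+0.0185) = -0.103563
Convexity effect: ½·C·(Δy)² = 0.5 × 45.1 × (0.0185)² = +0.0077177375
ΔP/P ≈ -0.103563 + 0.0077177375 = -0.0958452625
ΔP ≈ 87.11 × (-0.0958452625) = -8.349080816375.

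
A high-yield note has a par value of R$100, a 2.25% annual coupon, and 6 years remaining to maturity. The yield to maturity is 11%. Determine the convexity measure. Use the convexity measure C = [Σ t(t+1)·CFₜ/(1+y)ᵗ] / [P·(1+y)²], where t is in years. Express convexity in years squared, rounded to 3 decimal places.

30.933

With y = 0.11:
  t   CF        PV=CF/(1+0.11)^t    t·PV        t(t+1)·PV
  1         2.25         2.0270         2.0270           4.0541
  2         2.25         1.8262         3.6523          10.9569
  3         2.25         1.6452         4.9355          19.7422
  4         2.25         1.4821         5.9286          29.6429
  5         2.25         1.3353         6.6763          40.0580
  6       102.25        54.6670       328.0022       2,296.0151
  Σ                     62.9828       351.2219       2,400.4691
P = 62.9828.
Convexity = Σ t(t+1)·PV / [P·(1+y)²] = 2,400.4691 / (62.9828 × 1.232100) = 30.93344.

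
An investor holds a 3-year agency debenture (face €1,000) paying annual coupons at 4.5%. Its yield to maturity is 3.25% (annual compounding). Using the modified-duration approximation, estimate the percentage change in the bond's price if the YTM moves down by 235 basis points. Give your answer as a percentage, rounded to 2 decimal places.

Periodic yield y = 0.0325. Modified duration first:
  t   CF        PV=CF/(1+0.0325)^t    t·PV
  1        45.00        43.5835        43.5835
  2        45.00        42.2117        84.4233
  3     1,045.00       949.3932     2,848.1796
  Σ                  1,035.1884     2,976.1864
P = 1,035.1884; D_Mac = 2.87502 yrs; D_mod = 2.87502/(1+0.0325) = 2.78452 yrs.
ΔP/P ≈ -D_mod · Δy = -2.78452 × (-0.0235) = +0.065436 = +6.5436%.

+6.54%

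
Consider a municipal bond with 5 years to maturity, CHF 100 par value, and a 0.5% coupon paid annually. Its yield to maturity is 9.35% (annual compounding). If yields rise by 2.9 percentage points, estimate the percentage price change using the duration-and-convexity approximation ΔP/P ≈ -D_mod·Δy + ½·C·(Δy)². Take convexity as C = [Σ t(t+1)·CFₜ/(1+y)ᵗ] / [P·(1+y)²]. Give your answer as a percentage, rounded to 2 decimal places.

-12.05%

With y = 0.0935:
  t   CF        PV=CF/(1+0.0935)^t    t·PV        t(t+1)·PV
  1         0.50         0.4572         0.4572           0.9145
  2         0.50         0.4182         0.8363           2.5089
  3         0.50         0.3824         1.1472           4.5888
  4         0.50         0.3497         1.3988           6.9940
  5       100.50        64.2794       321.3972       1,928.3834
  Σ                     65.8869       325.2368       1,943.3895
P = 65.8869; D_Mac = 4.93629 yrs; D_mod = 4.51421 yrs; C = 24.66738.
Duration effect: -4.51421 × (+0.029) = -0.130912
Convexity effect: 0.5 × 24.66738 × (0.029)² = +0.0103726
ΔP/P ≈ -0.130912 + 0.0103726 = -0.120539 = -12.0539%.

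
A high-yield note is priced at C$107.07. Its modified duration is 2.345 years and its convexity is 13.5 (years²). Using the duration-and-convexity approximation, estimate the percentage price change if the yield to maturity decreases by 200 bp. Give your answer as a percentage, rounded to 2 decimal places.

Duration effect: -D_mod·Δy = -2.345 × (-0.02) = +0.046900
Convexity effect: ½·C·(Δy)² = 0.5 × 13.5 × (-0.02)² = +0.0027000
ΔP/P ≈ +0.046900 + 0.0027000 = +0.049600
= +4.9600%.

+4.96%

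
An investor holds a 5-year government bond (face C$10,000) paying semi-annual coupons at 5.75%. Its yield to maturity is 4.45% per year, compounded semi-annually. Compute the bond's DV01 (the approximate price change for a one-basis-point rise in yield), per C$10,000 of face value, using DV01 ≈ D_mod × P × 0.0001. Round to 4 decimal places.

C$4.5890

Periodic yield y = 0.02225.
  t   CF        PV=CF/(1+0.02225)^t    t·PV
  1       287.50       281.2424       281.2424
  2       287.50       275.1209       550.2418
  3       287.50       269.1327       807.3981
  4       287.50       263.2748     1,053.0994
  5       287.50       257.5445     1,287.7224
  6       287.50       251.9388     1,511.6331
  7       287.50       246.4552     1,725.1865
  8       287.50       241.0909     1,928.7275
  9       287.50       235.8434     2,122.5908
  10   10,287.50     8,255.4102    82,554.1017
  Σ                 10,577.0539    93,821.9438
P = 10,577.0539; D_Mac = 8.87033 half-year periods = 4.43516 yrs; D_mod = 4.33863 yrs.
DV01 ≈ 4.33863 × 10,577.0539 × 0.0001 = 4.588992.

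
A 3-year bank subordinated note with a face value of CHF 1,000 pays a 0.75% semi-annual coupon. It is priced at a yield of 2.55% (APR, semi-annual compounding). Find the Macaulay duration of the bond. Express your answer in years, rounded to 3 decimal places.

2.971 years

Periodic yield y = 0.01275. Discount each cash flow and weight by its period:
  t   CF        PV=CF/(1+0.01275)^t    t·PV
  1         3.75         3.7028         3.7028
  2         3.75         3.6562         7.3123
  3         3.75         3.6101        10.8304
  4         3.75         3.5647        14.2588
  5         3.75         3.5198        17.5991
  6     1,003.75       930.2765     5,581.6590
  Σ                    948.3301     5,635.3624
Price P = Σ PV = 948.3301.
Macaulay duration = Σ(t·PV) / P = 5,635.3624 / 948.3301 = 5.94241 half-year periods.
In years: 5.94241 / 2 = 2.97120 years.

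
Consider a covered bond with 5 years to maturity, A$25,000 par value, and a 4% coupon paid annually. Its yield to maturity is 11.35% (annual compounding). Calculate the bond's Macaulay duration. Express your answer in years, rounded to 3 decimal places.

4.556 years

Periodic yield y = 0.1135. Discount each cash flow and weight by its year:
  t   CF        PV=CF/(1+0.1135)^t    t·PV
  1     1,000.00       898.0692       898.0692
  2     1,000.00       806.5282     1,613.0564
  3     1,000.00       724.3181     2,172.9543
  4     1,000.00       650.4877     2,601.9510
  5    26,000.00    15,188.7572    75,943.7862
  Σ                 18,268.1604    83,229.8170
Price P = Σ PV = 18,268.1604.
Macaulay duration = Σ(t·PV) / P = 83,229.8170 / 18,268.1604 = 4.55600 years.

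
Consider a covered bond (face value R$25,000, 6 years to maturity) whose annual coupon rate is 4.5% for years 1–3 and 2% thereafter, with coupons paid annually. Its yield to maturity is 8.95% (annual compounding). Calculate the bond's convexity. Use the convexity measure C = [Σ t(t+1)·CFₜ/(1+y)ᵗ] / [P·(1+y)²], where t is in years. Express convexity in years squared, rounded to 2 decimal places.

30.30

With y = 0.0895:
  t   CF        PV=CF/(1+0.0895)^t    t·PV        t(t+1)·PV
  1     1,125.00     1,032.5838     1,032.5838       2,065.1675
  2     1,125.00       947.7593     1,895.5186       5,686.5558
  3     1,125.00       869.9030     2,609.7089      10,438.8358
  4       500.00       354.8633     1,419.4531       7,097.2657
  5       500.00       325.7121     1,628.5603       9,771.3616
  6    25,500.00    15,246.7322    91,480.3933     640,362.7534
  Σ                 18,777.5536   100,066.2180     675,421.9398
P = 18,777.5536.
Convexity = Σ t(t+1)·PV / [P·(1+y)²] = 675,421.9398 / (18,777.5536 × 1.187010) = 30.30272.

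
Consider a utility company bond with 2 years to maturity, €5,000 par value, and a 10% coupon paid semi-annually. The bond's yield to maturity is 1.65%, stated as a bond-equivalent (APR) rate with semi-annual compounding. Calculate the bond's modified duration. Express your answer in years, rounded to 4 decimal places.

Periodic yield y = 0.00825. First find Macaulay duration:
  t   CF        PV=CF/(1+0.00825)^t    t·PV
  1       250.00       247.9544       247.9544
  2       250.00       245.9255       491.8510
  3       250.00       243.9132       731.7396
  4     5,250.00     5,080.2652    20,321.0606
  Σ                  5,818.0582    21,792.6056
P = 5,818.0582; Macaulay duration = 21,792.6056 / 5,818.0582 = 3.74568 half-year periods = 1.87284 years.
Modified duration = D_Mac / (1 + y) = 1.87284 / 1.00825 = 1.85752 years.

1.8575 years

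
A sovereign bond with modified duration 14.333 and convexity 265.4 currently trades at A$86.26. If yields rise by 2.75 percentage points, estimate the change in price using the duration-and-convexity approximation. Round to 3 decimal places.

Duration effect: -D_mod·Δy = -14.333 × (+0.0275) = -0.3941575
Convexity effect: ½·C·(Δy)² = 0.5 × 265.4 × (0.0275)² = +0.100354375
ΔP/P ≈ -0.3941575 + 0.100354375 = -0.293803125
ΔP ≈ 86.26 × (-0.293803125) = -25.3434575625.

-A$25.343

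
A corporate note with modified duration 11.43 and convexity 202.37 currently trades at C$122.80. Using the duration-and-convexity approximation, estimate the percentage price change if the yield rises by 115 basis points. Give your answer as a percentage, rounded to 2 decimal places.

Duration effect: -D_mod·Δy = -11.43 × (+0.0115) = -0.131445
Convexity effect: ½·C·(Δy)² = 0.5 × 202.37 × (0.0115)² = +0.01338171625
ΔP/P ≈ -0.131445 + 0.01338171625 = -0.11806328375
= -11.806328375%.

-11.81%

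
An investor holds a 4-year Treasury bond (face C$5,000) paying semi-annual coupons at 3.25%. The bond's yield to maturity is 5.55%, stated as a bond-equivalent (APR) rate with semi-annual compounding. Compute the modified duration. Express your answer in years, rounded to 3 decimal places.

3.670 years

Periodic yield y = 0.02775. First find Macaulay duration:
  t   CF        PV=CF/(1+0.02775)^t    t·PV
  1        81.25        79.0562        79.0562
  2        81.25        76.9216       153.8432
  3        81.25        74.8447       224.5340
  4        81.25        72.8238       291.2953
  5        81.25        70.8575       354.2876
  6        81.25        68.9443       413.6659
  7        81.25        67.0828       469.5794
  8     5,081.25     4,081.9782    32,655.8255
  Σ                  4,592.5091    34,642.0870
P = 4,592.5091; Macaulay duration = 34,642.0870 / 4,592.5091 = 7.54317 half-year periods = 3.77159 years.
Modified duration = D_Mac / (1 + y) = 3.77159 / 1.02775 = 3.66975 years.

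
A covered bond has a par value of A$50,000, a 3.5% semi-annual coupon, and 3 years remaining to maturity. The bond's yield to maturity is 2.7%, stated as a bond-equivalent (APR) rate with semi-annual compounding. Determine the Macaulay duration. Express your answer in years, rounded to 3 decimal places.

Periodic yield y = 0.0135. Discount each cash flow and weight by its period:
  t   CF        PV=CF/(1+0.0135)^t    t·PV
  1       875.00       863.3448       863.3448
  2       875.00       851.8449     1,703.6899
  3       875.00       840.4982     2,521.4946
  4       875.00       829.3026     3,317.2105
  5       875.00       818.2562     4,091.2808
  6    50,875.00    46,942.0340   281,652.2043
  Σ                 51,145.2808   294,149.2250
Price P = Σ PV = 51,145.2808.
Macaulay duration = Σ(t·PV) / P = 294,149.2250 / 51,145.2808 = 5.75125 half-year periods.
In years: 5.75125 / 2 = 2.87562 years.

2.876 years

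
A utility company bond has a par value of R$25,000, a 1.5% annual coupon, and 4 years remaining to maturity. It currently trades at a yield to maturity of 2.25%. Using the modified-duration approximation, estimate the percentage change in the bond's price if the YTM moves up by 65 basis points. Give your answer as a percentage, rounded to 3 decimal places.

-2.486%

Periodic yield y = 0.0225. Modified duration first:
  t   CF        PV=CF/(1+0.0225)^t    t·PV
  1       375.00       366.7482       366.7482
  2       375.00       358.6779       717.3558
  3       375.00       350.7852     1,052.3557
  4    25,375.00    23,214.1499    92,856.5995
  Σ                 24,290.3612    94,993.0593
P = 24,290.3612; D_Mac = 3.91073 yrs; D_mod = 3.91073/(1+0.0225) = 3.82468 yrs.
ΔP/P ≈ -D_mod · Δy = -3.82468 × (+0.0065) = -0.024860 = -2.4860%.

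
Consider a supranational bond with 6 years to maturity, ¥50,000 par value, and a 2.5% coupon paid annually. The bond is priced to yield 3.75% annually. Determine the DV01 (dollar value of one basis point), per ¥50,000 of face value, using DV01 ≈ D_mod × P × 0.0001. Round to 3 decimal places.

Periodic yield y = 0.0375.
  t   CF        PV=CF/(1+0.0375)^t    t·PV
  1     1,250.00     1,204.8193     1,204.8193
  2     1,250.00     1,161.2716     2,322.5432
  3     1,250.00     1,119.2979     3,357.8938
  4     1,250.00     1,078.8414     4,315.3655
  5     1,250.00     1,039.8471     5,199.2355
  6    51,250.00    41,092.7530   246,556.5178
  Σ                 46,696.8302   262,956.3751
P = 46,696.8302; D_Mac = 5.63114 yrs; D_mod = 5.42760 yrs.
DV01 ≈ 5.42760 × 46,696.8302 × 0.0001 = 25.345193.

¥25.345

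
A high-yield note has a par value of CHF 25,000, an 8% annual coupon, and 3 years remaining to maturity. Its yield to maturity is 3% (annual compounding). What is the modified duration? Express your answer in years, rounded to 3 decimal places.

2.716 years

Periodic yield y = 0.03. First find Macaulay duration:
  t   CF        PV=CF/(1+0.03)^t    t·PV
  1     2,000.00     1,941.7476     1,941.7476
  2     2,000.00     1,885.1918     3,770.3836
  3    27,000.00    24,708.8248    74,126.4744
  Σ                 28,535.7642    79,838.6056
P = 28,535.7642; Macaulay duration = 79,838.6056 / 28,535.7642 = 2.79784 years.
Modified duration = D_Mac / (1 + y) = 2.79784 / 1.03 = 2.71635 years.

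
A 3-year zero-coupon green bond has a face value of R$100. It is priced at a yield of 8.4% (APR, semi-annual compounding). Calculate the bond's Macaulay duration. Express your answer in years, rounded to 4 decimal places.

3.0000 years

A zero-coupon bond has a single cash flow at maturity, so its Macaulay duration equals its maturity: 3 years.
(Equivalently: 6 semi-annual periods ÷ 2 = 3 years.)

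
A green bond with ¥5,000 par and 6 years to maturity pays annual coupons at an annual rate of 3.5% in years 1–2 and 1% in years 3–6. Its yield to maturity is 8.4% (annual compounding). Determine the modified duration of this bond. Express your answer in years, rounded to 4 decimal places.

Periodic yield y = 0.084. First find Macaulay duration:
  t   CF        PV=CF/(1+0.084)^t    t·PV
  1       175.00       161.4391       161.4391
  2       175.00       148.9291       297.8581
  3        50.00        39.2538       117.7615
  4        50.00        36.2120       144.8481
  5        50.00        33.4059       167.0297
  6     5,050.00     3,112.5453    18,675.2720
  Σ                  3,531.7853    19,564.2085
P = 3,531.7853; Macaulay duration = 19,564.2085 / 3,531.7853 = 5.53947 years.
Modified duration = D_Mac / (1 + y) = 5.53947 / 1.084 = 5.11021 years.

5.1102 years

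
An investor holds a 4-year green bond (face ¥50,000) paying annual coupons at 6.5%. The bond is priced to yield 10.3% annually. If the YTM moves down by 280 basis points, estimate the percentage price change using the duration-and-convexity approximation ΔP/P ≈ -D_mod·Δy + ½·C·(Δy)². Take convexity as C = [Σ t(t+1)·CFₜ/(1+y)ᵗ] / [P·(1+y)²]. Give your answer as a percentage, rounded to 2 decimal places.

+9.76%

With y = 0.103:
  t   CF        PV=CF/(1+0.103)^t    t·PV        t(t+1)·PV
  1     3,250.00     2,946.5095     2,946.5095       5,893.0190
  2     3,250.00     2,671.3595     5,342.7190      16,028.1570
  3     3,250.00     2,421.9034     7,265.7103      29,062.8413
  4    53,250.00    35,976.3883   143,905.5533     719,527.7666
  Σ                 44,016.1608   159,460.4921     770,511.7838
P = 44,016.1608; D_Mac = 3.62277 yrs; D_mod = 3.28447 yrs; C = 14.38852.
Duration effect: -3.28447 × (-0.028) = +0.091965
Convexity effect: 0.5 × 14.38852 × (-0.028)² = +0.0056403
ΔP/P ≈ +0.091965 + 0.0056403 = +0.097605 = +9.7605%.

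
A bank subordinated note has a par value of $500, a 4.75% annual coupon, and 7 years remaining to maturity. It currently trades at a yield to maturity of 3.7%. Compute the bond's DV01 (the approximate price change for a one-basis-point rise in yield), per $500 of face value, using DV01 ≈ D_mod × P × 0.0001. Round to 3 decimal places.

Periodic yield y = 0.037.
  t   CF        PV=CF/(1+0.037)^t    t·PV
  1        23.75        22.9026        22.9026
  2        23.75        22.0854        44.1709
  3        23.75        21.2974        63.8923
  4        23.75        20.5375        82.1502
  5        23.75        19.8048        99.0239
  6        23.75        19.0981       114.5888
  7       523.75       406.1372     2,842.9602
  Σ                    531.8631     3,269.6889
P = 531.8631; D_Mac = 6.14761 yrs; D_mod = 5.92827 yrs.
DV01 ≈ 5.92827 × 531.8631 × 0.0001 = 0.315303.

$0.315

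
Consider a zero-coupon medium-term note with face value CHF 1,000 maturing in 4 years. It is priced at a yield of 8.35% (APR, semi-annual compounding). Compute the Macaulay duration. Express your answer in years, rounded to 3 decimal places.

A zero-coupon bond has a single cash flow at maturity, so its Macaulay duration equals its maturity: 4 years.
(Equivalently: 8 semi-annual periods ÷ 2 = 4 years.)

4.000 years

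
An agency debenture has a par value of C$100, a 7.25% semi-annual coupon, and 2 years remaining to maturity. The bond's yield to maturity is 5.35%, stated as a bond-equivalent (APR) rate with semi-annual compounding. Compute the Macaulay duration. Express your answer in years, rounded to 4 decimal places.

1.8995 years

Periodic yield y = 0.02675. Discount each cash flow and weight by its period:
  t   CF        PV=CF/(1+0.02675)^t    t·PV
  1        3.625         3.5306         3.5306
  2        3.625         3.4386         6.8772
  3        3.625         3.3490        10.0470
  4      103.625        93.2407       372.9629
  Σ                    103.5589       393.4176
Price P = Σ PV = 103.5589.
Macaulay duration = Σ(t·PV) / P = 393.4176 / 103.5589 = 3.79898 half-year periods.
In years: 3.79898 / 2 = 1.89949 years.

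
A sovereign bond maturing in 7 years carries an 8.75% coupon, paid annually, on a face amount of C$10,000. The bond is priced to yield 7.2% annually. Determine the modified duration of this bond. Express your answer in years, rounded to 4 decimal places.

5.2080 years

Periodic yield y = 0.072. First find Macaulay duration:
  t   CF        PV=CF/(1+0.072)^t    t·PV
  1       875.00       816.2313       816.2313
  2       875.00       761.4098     1,522.8197
  3       875.00       710.2704     2,130.8111
  4       875.00       662.5656     2,650.2626
  5       875.00       618.0650     3,090.3248
  6       875.00       576.5531     3,459.3188
  7    10,875.00     6,684.4514    46,791.1596
  Σ                 10,829.5467    60,460.9279
P = 10,829.5467; Macaulay duration = 60,460.9279 / 10,829.5467 = 5.58296 years.
Modified duration = D_Mac / (1 + y) = 5.58296 / 1.072 = 5.20799 years.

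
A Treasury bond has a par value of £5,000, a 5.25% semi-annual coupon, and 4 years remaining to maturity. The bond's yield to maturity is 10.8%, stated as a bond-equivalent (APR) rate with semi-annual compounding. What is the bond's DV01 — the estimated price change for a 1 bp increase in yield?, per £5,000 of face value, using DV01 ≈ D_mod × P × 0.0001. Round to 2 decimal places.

£1.41

Periodic yield y = 0.054.
  t   CF        PV=CF/(1+0.054)^t    t·PV
  1       131.25       124.5256       124.5256
  2       131.25       118.1457       236.2915
  3       131.25       112.0927       336.2782
  4       131.25       106.3498       425.3994
  5       131.25       100.9012       504.5059
  6       131.25        95.7317       574.3900
  7       131.25        90.8270       635.7891
  8     5,131.25     3,368.9789    26,951.8310
  Σ                  4,117.5527    29,789.0107
P = 4,117.5527; D_Mac = 7.23464 half-year periods = 3.61732 yrs; D_mod = 3.43199 yrs.
DV01 ≈ 3.43199 × 4,117.5527 × 0.0001 = 1.413141.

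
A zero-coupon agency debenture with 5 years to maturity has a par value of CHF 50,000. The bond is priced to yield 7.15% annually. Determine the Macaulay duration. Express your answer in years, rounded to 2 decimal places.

A zero-coupon bond has a single cash flow at maturity, so its Macaulay duration equals its maturity: 5 years.

5.00 years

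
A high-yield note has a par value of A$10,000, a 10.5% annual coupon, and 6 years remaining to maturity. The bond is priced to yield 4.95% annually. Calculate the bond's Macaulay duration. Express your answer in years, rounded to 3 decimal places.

Periodic yield y = 0.0495. Discount each cash flow and weight by its year:
  t   CF        PV=CF/(1+0.0495)^t    t·PV
  1     1,050.00     1,000.4764     1,000.4764
  2     1,050.00       953.2886     1,906.5773
  3     1,050.00       908.3265     2,724.9794
  4     1,050.00       865.4850     3,461.9399
  5     1,050.00       824.6641     4,123.3205
  6    11,050.00     8,269.2785    49,615.6712
  Σ                 12,821.5191    62,832.9646
Price P = Σ PV = 12,821.5191.
Macaulay duration = Σ(t·PV) / P = 62,832.9646 / 12,821.5191 = 4.90059 years.

4.901 years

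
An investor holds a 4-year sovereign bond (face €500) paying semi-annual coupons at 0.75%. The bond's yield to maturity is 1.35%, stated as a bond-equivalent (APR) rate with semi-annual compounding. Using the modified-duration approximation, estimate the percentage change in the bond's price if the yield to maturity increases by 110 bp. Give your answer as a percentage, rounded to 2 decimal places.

Periodic yield y = 0.00675. Modified duration first:
  t   CF        PV=CF/(1+0.00675)^t    t·PV
  1        1.875         1.8624         1.8624
  2        1.875         1.8499         3.6999
  3        1.875         1.8375         5.5126
  4        1.875         1.8252         7.3009
  5        1.875         1.8130         9.0649
  6        1.875         1.8008        10.8049
  7        1.875         1.7888        12.5213
  8      501.875       475.5788     3,804.6301
  Σ                    488.3564     3,855.3970
P = 488.3564; D_Mac = 7.89464 half-year periods = 3.94732 yrs; D_mod = 3.94732/(1+0.00675) = 3.92085 yrs.
ΔP/P ≈ -D_mod · Δy = -3.92085 × (+0.011) = -0.043129 = -4.3129%.

-4.31%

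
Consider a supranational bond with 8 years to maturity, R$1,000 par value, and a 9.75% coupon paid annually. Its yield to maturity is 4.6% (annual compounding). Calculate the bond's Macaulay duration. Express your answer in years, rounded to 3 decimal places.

6.212 years

Periodic yield y = 0.046. Discount each cash flow and weight by its year:
  t   CF        PV=CF/(1+0.046)^t    t·PV
  1        97.50        93.2122        93.2122
  2        97.50        89.1130       178.2261
  3        97.50        85.1941       255.5823
  4        97.50        81.4475       325.7901
  5        97.50        77.8657       389.3285
  6        97.50        74.4414       446.6484
  7        97.50        71.1677       498.1738
  8     1,097.50       765.8629     6,126.9035
  Σ                  1,338.3046     8,313.8649
Price P = Σ PV = 1,338.3046.
Macaulay duration = Σ(t·PV) / P = 8,313.8649 / 1,338.3046 = 6.21224 years.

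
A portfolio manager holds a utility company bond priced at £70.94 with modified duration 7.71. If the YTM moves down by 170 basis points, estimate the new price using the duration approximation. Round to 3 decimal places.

£80.238

Duration approximation: ΔP/P ≈ -D_mod · Δy = -7.71 × (-0.017) = +0.131070.
New price ≈ 70.94 × (1 + 0.131070) = 80.2381058.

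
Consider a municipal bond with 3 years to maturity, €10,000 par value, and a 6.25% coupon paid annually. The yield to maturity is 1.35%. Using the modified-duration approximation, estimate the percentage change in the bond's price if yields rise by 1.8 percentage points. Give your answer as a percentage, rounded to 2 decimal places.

Periodic yield y = 0.0135. Modified duration first:
  t   CF        PV=CF/(1+0.0135)^t    t·PV
  1       625.00       616.6749       616.6749
  2       625.00       608.4607     1,216.9213
  3    10,625.00    10,206.0497    30,618.1492
  Σ                 11,431.1853    32,451.7454
P = 11,431.1853; D_Mac = 2.83888 yrs; D_mod = 2.83888/(1+0.0135) = 2.80106 yrs.
ΔP/P ≈ -D_mod · Δy = -2.80106 × (+0.018) = -0.050419 = -5.0419%.

-5.04%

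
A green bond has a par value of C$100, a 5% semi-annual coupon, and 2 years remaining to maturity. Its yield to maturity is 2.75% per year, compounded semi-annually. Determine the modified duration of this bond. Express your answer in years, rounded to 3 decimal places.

1.904 years

Periodic yield y = 0.01375. First find Macaulay duration:
  t   CF        PV=CF/(1+0.01375)^t    t·PV
  1         2.50         2.4661         2.4661
  2         2.50         2.4326         4.8653
  3         2.50         2.3996         7.1989
  4       102.50        97.0511       388.2043
  Σ                    104.3495       402.7347
P = 104.3495; Macaulay duration = 402.7347 / 104.3495 = 3.85948 half-year periods = 1.92974 years.
Modified duration = D_Mac / (1 + y) = 1.92974 / 1.01375 = 1.90357 years.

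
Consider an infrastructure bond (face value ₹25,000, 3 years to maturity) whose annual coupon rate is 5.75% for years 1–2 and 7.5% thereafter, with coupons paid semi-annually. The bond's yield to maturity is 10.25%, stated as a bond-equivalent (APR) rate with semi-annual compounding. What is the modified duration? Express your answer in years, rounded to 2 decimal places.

2.65 years

Periodic yield y = 0.05125. First find Macaulay duration:
  t   CF        PV=CF/(1+0.05125)^t    t·PV
  1       718.75       683.7099       683.7099
  2       718.75       650.3780     1,300.7560
  3       718.75       618.6711     1,856.0133
  4       718.75       588.5100     2,354.0399
  5       937.50       730.1990     3,650.9950
  6    25,937.50    19,217.2863   115,303.7180
  Σ                 22,488.7543   125,149.2321
P = 22,488.7543; Macaulay duration = 125,149.2321 / 22,488.7543 = 5.56497 half-year periods = 2.78248 years.
Modified duration = D_Mac / (1 + y) = 2.78248 / 1.05125 = 2.64683 years.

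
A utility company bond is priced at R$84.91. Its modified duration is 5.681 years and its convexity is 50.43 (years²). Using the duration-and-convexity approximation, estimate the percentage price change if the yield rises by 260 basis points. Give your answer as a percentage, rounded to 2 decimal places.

Duration effect: -D_mod·Δy = -5.681 × (+0.026) = -0.147706
Convexity effect: ½·C·(Δy)² = 0.5 × 50.43 × (0.026)² = +0.01704534
ΔP/P ≈ -0.147706 + 0.01704534 = -0.13066066
= -13.066066%.

-13.07%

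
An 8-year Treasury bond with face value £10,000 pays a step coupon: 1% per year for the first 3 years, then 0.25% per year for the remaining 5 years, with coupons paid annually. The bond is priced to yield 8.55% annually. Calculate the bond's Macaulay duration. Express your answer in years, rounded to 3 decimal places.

7.690 years

Periodic yield y = 0.0855. Discount each cash flow and weight by its year:
  t   CF        PV=CF/(1+0.0855)^t    t·PV
  1       100.00        92.1234        92.1234
  2       100.00        84.8673       169.7346
  3       100.00        78.1827       234.5480
  4        25.00        18.0061        72.0246
  5        25.00        16.5879        82.9394
  6        25.00        15.2813        91.6880
  7        25.00        14.0777        98.5438
  8    10,025.00     5,200.5079    41,604.0631
  Σ                  5,519.6343    42,445.6648
Price P = Σ PV = 5,519.6343.
Macaulay duration = Σ(t·PV) / P = 42,445.6648 / 5,519.6343 = 7.68994 years.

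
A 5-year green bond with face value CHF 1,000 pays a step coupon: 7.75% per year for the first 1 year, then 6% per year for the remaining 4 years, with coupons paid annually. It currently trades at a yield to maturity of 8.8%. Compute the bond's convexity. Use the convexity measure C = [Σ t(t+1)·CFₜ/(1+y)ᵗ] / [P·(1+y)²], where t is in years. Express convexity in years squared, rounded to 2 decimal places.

21.17

With y = 0.088:
  t   CF        PV=CF/(1+0.088)^t    t·PV        t(t+1)·PV
  1        77.50        71.2316        71.2316         142.4632
  2        60.00        50.6866       101.3733         304.1198
  3        60.00        46.5870       139.7609         559.0438
  4        60.00        42.8189       171.2757         856.3783
  5     1,060.00       695.2826     3,476.4132      20,858.4793
  Σ                    906.6068     3,960.0547      22,720.4845
P = 906.6068.
Convexity = Σ t(t+1)·PV / [P·(1+y)²] = 22,720.4845 / (906.6068 × 1.183744) = 21.17097.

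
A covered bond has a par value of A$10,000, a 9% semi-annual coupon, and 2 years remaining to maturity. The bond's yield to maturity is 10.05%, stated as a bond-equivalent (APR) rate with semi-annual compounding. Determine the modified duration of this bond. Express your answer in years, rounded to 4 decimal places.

1.7835 years

Periodic yield y = 0.05025. First find Macaulay duration:
  t   CF        PV=CF/(1+0.05025)^t    t·PV
  1       450.00       428.4694       428.4694
  2       450.00       407.9690       815.9379
  3       450.00       388.4494     1,165.3482
  4    10,450.00     8,589.0579    34,356.2315
  Σ                  9,813.9457    36,765.9871
P = 9,813.9457; Macaulay duration = 36,765.9871 / 9,813.9457 = 3.74630 half-year periods = 1.87315 years.
Modified duration = D_Mac / (1 + y) = 1.87315 / 1.05025 = 1.78353 years.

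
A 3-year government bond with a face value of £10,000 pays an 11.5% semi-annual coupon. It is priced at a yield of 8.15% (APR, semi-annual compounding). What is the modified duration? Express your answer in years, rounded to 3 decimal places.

Periodic yield y = 0.04075. First find Macaulay duration:
  t   CF        PV=CF/(1+0.04075)^t    t·PV
  1       575.00       552.4862       552.4862
  2       575.00       530.8539     1,061.7078
  3       575.00       510.0686     1,530.2058
  4       575.00       490.0971     1,960.3886
  5       575.00       470.9077     2,354.5383
  6    10,575.00     8,321.5046    49,929.0277
  Σ                 10,875.9181    57,388.3543
P = 10,875.9181; Macaulay duration = 57,388.3543 / 10,875.9181 = 5.27664 half-year periods = 2.63832 years.
Modified duration = D_Mac / (1 + y) = 2.63832 / 1.04075 = 2.53502 years.

2.535 years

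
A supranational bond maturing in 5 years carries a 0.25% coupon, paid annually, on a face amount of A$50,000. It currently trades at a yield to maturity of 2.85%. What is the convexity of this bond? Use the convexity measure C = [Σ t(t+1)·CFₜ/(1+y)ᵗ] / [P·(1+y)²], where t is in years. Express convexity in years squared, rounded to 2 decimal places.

28.16

With y = 0.0285:
  t   CF        PV=CF/(1+0.0285)^t    t·PV        t(t+1)·PV
  1       125.00       121.5362       121.5362         243.0724
  2       125.00       118.1684       236.3368         709.0105
  3       125.00       114.8939       344.6818       1,378.7273
  4       125.00       111.7102       446.8408       2,234.2040
  5    50,125.00    43,554.4873   217,772.4363   1,306,634.6179
  Σ                 44,020.7960   218,921.8320   1,311,199.6322
P = 44,020.7960.
Convexity = Σ t(t+1)·PV / [P·(1+y)²] = 1,311,199.6322 / (44,020.7960 × 1.057812) = 28.15803.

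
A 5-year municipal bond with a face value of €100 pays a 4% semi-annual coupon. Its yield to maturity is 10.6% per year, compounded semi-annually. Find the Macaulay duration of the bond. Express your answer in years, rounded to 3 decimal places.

4.500 years

Periodic yield y = 0.053. Discount each cash flow and weight by its period:
  t   CF        PV=CF/(1+0.053)^t    t·PV
  1         2.00         1.8993         1.8993
  2         2.00         1.8037         3.6075
  3         2.00         1.7130         5.1389
  4         2.00         1.6267         6.5069
  5         2.00         1.5449         7.7243
  6         2.00         1.4671         8.8026
  7         2.00         1.3933         9.7528
  8         2.00         1.3231        10.5851
  9         2.00         1.2565        11.3088
  10      102.00        60.8578       608.5783
  Σ                     74.8855       673.9044
Price P = Σ PV = 74.8855.
Macaulay duration = Σ(t·PV) / P = 673.9044 / 74.8855 = 8.99914 half-year periods.
In years: 8.99914 / 2 = 4.49957 years.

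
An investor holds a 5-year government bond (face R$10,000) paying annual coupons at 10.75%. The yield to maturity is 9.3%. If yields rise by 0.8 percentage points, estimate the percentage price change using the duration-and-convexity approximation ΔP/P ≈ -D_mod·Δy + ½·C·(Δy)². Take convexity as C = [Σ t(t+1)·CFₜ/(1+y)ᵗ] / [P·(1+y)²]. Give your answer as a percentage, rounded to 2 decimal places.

With y = 0.093:
  t   CF        PV=CF/(1+0.093)^t    t·PV        t(t+1)·PV
  1     1,075.00       983.5316       983.5316       1,967.0631
  2     1,075.00       899.8459     1,799.6918       5,399.0754
  3     1,075.00       823.2808     2,469.8423       9,879.3694
  4     1,075.00       753.2304     3,012.9214      15,064.6072
  5    11,075.00     7,099.7479    35,498.7393     212,992.4356
  Σ                 10,559.6365    43,764.7264     245,302.5507
P = 10,559.6365; D_Mac = 4.14453 yrs; D_mod = 3.79188 yrs; C = 19.44522.
Duration effect: -3.79188 × (+0.008) = -0.030335
Convexity effect: 0.5 × 19.44522 × (0.008)² = +0.0006222
ΔP/P ≈ -0.030335 + 0.0006222 = -0.029713 = -2.9713%.

-2.97%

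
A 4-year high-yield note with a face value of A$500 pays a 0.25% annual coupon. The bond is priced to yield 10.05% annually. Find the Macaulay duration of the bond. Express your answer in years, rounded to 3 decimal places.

3.981 years

Periodic yield y = 0.1005. Discount each cash flow and weight by its year:
  t   CF        PV=CF/(1+0.1005)^t    t·PV
  1         1.25         1.1358         1.1358
  2         1.25         1.0321         2.0642
  3         1.25         0.9379         2.8136
  4       501.25       341.7387     1,366.9549
  Σ                    344.8446     1,372.9686
Price P = Σ PV = 344.8446.
Macaulay duration = Σ(t·PV) / P = 1,372.9686 / 344.8446 = 3.98141 years.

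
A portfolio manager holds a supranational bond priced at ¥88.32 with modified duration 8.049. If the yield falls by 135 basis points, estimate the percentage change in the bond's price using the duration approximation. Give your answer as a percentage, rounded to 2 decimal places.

Duration approximation: ΔP/P ≈ -D_mod · Δy = -8.049 × (-0.0135) = +0.1086615.
As a percentage: +10.86615%.

+10.87%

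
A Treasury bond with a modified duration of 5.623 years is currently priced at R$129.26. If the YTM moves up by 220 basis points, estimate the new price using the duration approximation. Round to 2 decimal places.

Duration approximation: ΔP/P ≈ -D_mod · Δy = -5.623 × (+0.022) = -0.123706.
New price ≈ 129.26 × (1 - 0.123706) = 113.26976244.

R$113.27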